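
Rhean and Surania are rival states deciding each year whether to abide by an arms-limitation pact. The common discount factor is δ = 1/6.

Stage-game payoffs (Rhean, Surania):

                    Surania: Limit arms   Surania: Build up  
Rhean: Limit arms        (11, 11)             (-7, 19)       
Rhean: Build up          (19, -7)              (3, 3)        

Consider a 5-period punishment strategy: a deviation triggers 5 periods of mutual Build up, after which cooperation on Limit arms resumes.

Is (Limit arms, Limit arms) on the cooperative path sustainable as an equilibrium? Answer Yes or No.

IC: δ+…+δ^5 ≥ (19−11)/(11−3) = 1.
At δ = 1/6: partial sum = 0.2000 < 1.0000. Cooperation not sustainable.

No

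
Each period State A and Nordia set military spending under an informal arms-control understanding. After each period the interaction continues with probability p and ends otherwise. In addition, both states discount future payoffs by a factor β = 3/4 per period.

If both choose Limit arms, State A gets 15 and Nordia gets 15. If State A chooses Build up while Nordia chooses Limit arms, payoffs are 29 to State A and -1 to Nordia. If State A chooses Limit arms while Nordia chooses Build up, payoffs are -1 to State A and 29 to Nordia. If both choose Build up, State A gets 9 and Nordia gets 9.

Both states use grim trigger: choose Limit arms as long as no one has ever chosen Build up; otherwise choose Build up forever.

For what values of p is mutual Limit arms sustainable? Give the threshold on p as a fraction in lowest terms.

With continuation probability p and discount β, the effective per-period discount factor is βp.
Grim-trigger IC: βp ≥ (29−15)/(29−9) = 7/10.
So p ≥ (7/10)/(3/4) = 14/15.

14/15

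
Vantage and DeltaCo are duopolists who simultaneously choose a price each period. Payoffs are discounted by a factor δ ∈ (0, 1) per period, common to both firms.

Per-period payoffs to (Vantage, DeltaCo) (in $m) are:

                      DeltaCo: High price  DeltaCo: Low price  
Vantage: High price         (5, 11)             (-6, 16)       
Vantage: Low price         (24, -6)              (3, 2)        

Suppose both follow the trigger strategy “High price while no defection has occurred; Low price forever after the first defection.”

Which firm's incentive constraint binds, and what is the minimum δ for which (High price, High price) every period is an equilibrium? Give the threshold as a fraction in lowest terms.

For Vantage: deviation gain 24−5 = 19, per-period punishment loss 5−3 = 2. IC gives δ ≥ 19/21.
For DeltaCo: gain 5, loss 9 per period, so δ ≥ 5/14.
The tighter constraint is Vantage's, so cooperation needs δ ≥ 19/21.

Vantage; δ ≥ 19/21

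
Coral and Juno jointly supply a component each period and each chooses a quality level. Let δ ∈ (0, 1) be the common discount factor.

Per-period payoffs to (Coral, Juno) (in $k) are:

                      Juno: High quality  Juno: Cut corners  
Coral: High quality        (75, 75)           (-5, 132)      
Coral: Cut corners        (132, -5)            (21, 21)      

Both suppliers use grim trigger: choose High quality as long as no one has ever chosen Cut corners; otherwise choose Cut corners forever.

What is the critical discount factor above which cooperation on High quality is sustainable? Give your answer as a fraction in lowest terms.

19/37

Under grim trigger the critical discount factor is (T−C)/(T−P) with T = 132, C = 75, P = 21.
δ* = (132−75)/(132−21) = 57/111 = 19/37.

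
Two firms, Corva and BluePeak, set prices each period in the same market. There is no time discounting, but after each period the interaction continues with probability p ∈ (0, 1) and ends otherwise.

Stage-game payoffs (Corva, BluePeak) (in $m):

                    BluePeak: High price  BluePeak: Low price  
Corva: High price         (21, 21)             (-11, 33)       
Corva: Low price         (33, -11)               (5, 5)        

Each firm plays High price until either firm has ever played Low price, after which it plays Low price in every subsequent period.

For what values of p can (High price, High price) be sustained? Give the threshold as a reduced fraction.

3/7

With no time discounting, the continuation probability p plays the role of the discount factor.
Grim-trigger IC: 21/(1−p) ≥ 33 + 5p/(1−p) ⇒ p ≥ (33−21)/(33−5) = 3/7.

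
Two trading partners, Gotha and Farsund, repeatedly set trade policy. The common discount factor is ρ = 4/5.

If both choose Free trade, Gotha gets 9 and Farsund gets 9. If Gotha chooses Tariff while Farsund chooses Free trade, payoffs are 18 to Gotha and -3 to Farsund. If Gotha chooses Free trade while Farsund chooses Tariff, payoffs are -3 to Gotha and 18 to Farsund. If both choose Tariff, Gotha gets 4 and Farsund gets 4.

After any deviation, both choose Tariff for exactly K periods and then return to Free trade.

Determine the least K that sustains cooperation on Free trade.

3

IC: ρ(1−ρ^K)/(1−ρ) ≥ (18−9)/(9−4) = 9/5.
With ρ = 4/5: need 1 − ρ^K ≥ 9/5·(1−4/5)/(4/5), i.e. ρ^K ≤ 0.5500.
Since (4/5)^2 = 0.6400 and (4/5)^3 = 0.5120, the smallest such K is 3.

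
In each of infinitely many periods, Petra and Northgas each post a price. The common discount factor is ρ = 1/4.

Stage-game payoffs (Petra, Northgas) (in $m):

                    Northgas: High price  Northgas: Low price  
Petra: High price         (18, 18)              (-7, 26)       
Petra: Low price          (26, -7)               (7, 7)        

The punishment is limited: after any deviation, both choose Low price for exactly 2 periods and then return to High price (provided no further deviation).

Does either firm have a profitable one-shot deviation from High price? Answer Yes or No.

Yes

IC: ρ+…+ρ^2 ≥ (26−18)/(18−7) = 8/11.
At ρ = 1/4: partial sum = 0.3125 < 0.7273. Cooperation not sustainable.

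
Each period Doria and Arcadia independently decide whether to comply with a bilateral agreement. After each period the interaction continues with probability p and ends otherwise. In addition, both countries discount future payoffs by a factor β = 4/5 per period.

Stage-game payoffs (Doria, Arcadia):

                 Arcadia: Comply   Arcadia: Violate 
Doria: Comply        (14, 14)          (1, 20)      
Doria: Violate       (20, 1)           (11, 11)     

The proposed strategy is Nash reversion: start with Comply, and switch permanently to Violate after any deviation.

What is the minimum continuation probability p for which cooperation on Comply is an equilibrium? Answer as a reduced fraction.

Expected continuation weight on next period's payoff is β·p = 4/5·p, which plays the role of the discount factor.
Cooperation requires 4/5·p ≥ (20−14)/(20−11) = 2/3, hence p ≥ 5/6.

5/6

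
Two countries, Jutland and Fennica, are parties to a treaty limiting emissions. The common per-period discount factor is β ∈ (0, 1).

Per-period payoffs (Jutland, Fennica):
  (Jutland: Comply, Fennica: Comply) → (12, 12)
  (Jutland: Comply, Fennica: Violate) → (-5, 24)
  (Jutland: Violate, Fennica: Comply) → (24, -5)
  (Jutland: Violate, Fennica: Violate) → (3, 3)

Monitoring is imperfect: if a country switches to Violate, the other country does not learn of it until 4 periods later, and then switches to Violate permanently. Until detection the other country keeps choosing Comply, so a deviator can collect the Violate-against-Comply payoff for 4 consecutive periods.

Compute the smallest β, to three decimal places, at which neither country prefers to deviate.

0.869

A deviator earns 24 for 4 periods, then 3 forever; cooperating earns 12 forever. Multiplying the IC by (1−β):
12 ≥ 24(1−β^4) + 3β^4, so 21·β^4 ≥ 12 and β^4 ≥ 4/7.
β ≥ (4/7)^(1/4) ≈ 0.869.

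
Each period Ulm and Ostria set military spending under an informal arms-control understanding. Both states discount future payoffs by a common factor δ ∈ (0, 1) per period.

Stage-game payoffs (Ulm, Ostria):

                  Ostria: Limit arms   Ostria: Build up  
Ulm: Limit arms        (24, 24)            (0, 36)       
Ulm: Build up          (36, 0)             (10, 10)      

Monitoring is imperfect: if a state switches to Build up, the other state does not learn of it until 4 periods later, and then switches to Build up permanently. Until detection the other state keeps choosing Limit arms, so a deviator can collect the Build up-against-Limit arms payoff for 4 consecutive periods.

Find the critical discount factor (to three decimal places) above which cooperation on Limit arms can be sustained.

A deviator earns 36 for 4 periods, then 10 forever; cooperating earns 24 forever. Multiplying the IC by (1−δ):
24 ≥ 36(1−δ^4) + 10δ^4, so 26·δ^4 ≥ 12 and δ^4 ≥ 6/13.
δ ≥ (6/13)^(1/4) ≈ 0.824.

0.824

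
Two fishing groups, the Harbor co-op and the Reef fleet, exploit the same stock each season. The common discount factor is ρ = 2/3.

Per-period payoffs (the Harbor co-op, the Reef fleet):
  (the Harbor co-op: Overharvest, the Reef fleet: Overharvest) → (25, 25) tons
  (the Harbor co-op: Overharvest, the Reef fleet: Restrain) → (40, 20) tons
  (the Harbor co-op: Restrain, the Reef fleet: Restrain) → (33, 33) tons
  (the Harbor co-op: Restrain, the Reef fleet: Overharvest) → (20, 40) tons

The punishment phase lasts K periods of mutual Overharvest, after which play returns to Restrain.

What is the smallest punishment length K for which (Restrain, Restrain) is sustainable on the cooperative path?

Need Σ_{k=1}^{K} ρ^k ≥ (40−33)/(33−25) = 0.8750 at ρ = 2/3.
At K = 1 the sum is 0.6667 < 0.8750; at K = 2 it is 1.1111 ≥ 0.8750.
So the minimum punishment length is K = 2.

2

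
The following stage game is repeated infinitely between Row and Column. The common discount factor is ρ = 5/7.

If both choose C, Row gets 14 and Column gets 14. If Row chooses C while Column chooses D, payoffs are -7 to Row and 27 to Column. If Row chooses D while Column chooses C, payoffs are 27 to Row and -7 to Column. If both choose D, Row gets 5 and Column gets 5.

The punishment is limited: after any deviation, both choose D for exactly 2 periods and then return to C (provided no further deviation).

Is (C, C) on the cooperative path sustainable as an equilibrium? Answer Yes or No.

A one-shot deviation gives 27 now, then 5 for 2 periods, then back to 14.
Gain from deviating: (27−14) today; loss: (14−5) in each of the next 2 periods.
No-deviation condition: (14−5)(ρ+…+ρ^2) ≥ 27−14, i.e. ρ+…+ρ^2 ≥ 13/9.
At ρ = 5/7: ρ+…+ρ^2 = 1.2245 < 1.4444.
So cooperation is not sustainable.

No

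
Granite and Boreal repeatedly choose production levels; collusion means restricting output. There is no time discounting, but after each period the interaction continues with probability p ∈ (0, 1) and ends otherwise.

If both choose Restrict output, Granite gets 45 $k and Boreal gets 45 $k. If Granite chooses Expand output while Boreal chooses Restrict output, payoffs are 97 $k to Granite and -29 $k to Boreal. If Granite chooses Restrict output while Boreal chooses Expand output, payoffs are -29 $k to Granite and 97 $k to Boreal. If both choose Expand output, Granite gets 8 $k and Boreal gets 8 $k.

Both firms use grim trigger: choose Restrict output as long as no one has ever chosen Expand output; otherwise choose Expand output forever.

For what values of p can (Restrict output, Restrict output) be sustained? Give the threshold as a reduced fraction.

52/89

Expected cooperation value is 45 + p·45 + p²·45 + … = 45/(1−p); deviation gives 97 + p·8/(1−p).
45 ≥ 97(1−p) + 8p ⇒ 89p ≥ 52 ⇒ p ≥ 52/89.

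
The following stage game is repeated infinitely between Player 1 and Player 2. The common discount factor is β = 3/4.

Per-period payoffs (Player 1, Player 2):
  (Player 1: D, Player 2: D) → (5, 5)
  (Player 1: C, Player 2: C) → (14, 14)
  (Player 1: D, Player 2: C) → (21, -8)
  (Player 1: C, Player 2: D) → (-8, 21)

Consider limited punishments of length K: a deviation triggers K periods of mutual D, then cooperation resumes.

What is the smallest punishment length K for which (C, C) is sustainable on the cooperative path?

2

No profitable deviation requires (14−5)(β+…+β^K) ≥ 21−14, i.e. β+…+β^K ≥ 7/9 ≈ 0.7778.
With β = 3/4, the partial sums are K=1: 0.7500, K=2: 1.3125.
K = 2 is the first length at which the sum reaches 0.7778.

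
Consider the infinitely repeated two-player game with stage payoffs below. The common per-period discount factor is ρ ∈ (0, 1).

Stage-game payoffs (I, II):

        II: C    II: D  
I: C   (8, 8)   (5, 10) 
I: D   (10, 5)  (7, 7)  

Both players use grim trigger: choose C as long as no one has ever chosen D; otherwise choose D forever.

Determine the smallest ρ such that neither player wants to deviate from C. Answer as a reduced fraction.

One-period gain from deviating is 10 − 8 = 2. The loss is 8 − 7 = 1 in every subsequent period, with present value 1·ρ/(1−ρ).
Deviation is unprofitable when 1·ρ/(1−ρ) ≥ 2, i.e. ρ/(1−ρ) ≥ 2.
Equivalently ρ ≥ 2/(2+1) = 2/3.

2/3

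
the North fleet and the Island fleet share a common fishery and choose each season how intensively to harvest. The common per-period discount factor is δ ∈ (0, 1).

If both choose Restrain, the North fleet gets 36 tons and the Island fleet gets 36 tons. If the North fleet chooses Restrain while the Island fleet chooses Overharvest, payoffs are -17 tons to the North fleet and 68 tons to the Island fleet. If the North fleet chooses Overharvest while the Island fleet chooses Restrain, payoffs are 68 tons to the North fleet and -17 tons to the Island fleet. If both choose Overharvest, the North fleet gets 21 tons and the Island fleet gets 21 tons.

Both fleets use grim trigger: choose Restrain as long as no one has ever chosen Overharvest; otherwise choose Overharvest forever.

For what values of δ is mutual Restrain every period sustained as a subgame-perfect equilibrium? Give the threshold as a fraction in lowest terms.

32/47

36/(1−δ) ≥ 68 + 21δ/(1−δ)
36 ≥ 68 − 47δ
δ ≥ 32/47.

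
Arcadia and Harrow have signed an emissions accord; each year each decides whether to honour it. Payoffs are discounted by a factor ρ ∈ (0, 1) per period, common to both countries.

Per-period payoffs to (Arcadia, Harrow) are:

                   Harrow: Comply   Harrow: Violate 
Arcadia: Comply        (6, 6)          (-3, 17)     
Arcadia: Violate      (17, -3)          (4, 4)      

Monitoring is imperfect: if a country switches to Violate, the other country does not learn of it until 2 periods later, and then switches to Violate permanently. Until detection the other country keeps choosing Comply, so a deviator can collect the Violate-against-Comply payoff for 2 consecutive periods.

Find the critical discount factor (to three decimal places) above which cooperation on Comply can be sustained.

Deviating for the 2 undetected periods gains 17−6 = 11 per period over cooperation, then loses 6−4 = 2 per period forever once punishment starts.
Gain: 11(1 + ρ + … + ρ^1); loss: 2·ρ^2/(1−ρ).
No profitable deviation ⇔ 11(1−ρ^2) ≤ 2·ρ^2, i.e. ρ^2 ≥ 11/(11+2) = 11/13.
Hence ρ ≥ (11/13)^(1/2) ≈ 0.920.

0.920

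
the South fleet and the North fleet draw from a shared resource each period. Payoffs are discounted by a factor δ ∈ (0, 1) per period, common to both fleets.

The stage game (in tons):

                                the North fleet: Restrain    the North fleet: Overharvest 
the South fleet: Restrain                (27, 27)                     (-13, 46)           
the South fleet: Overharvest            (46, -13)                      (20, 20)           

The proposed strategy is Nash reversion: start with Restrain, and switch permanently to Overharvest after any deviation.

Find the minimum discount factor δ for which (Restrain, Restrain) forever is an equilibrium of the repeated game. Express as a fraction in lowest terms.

19/26

Under grim trigger the critical discount factor is (T−C)/(T−P) with T = 46, C = 27, P = 20.
δ* = (46−27)/(46−20) = 19/26.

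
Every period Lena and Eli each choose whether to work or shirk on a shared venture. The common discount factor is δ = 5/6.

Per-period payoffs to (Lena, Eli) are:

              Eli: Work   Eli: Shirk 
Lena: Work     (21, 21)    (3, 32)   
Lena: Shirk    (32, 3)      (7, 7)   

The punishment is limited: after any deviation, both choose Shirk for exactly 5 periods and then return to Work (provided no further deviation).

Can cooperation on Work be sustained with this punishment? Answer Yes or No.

Yes

Comparing payoff streams over the 6 periods until play realigns: cooperate → 21(1+δ+…+δ^5); deviate → 32 + 7(δ+…+δ^5).
Cooperation is sustained iff (21−7)(δ+…+δ^5) ≥ 32−21.
δ+…+δ^5 = 5/6·(1−(5/6)^5)/(1−5/6) = 2.9906, and (32−21)/(21−7) = 0.7857.
2.9906 ≥ 0.7857, so cooperation is sustainable.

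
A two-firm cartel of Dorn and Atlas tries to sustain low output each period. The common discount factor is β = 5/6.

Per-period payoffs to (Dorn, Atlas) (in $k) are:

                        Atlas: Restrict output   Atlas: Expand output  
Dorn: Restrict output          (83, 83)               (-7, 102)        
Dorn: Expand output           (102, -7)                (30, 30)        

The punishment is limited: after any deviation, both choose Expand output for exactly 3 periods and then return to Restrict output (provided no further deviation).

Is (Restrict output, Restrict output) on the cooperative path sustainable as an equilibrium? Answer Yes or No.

Yes

Comparing payoff streams over the 4 periods until play realigns: cooperate → 83(1+β+…+β^3); deviate → 102 + 30(β+…+β^3).
Cooperation is sustained iff (83−30)(β+…+β^3) ≥ 102−83.
β+…+β^3 = 5/6·(1−(5/6)^3)/(1−5/6) = 2.1065, and (102−83)/(83−30) = 0.3585.
2.1065 ≥ 0.3585, so cooperation is sustainable.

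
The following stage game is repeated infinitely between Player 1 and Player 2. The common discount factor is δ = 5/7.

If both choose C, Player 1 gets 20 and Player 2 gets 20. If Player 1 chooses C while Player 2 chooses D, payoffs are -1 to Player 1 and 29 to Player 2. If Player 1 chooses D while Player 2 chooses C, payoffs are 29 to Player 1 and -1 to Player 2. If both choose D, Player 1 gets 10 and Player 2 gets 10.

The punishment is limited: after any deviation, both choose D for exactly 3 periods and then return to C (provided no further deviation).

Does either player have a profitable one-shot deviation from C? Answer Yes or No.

No

IC: δ+…+δ^3 ≥ (29−20)/(20−10) = 9/10.
At δ = 5/7: partial sum = 1.5889 ≥ 0.9000. Cooperation sustainable.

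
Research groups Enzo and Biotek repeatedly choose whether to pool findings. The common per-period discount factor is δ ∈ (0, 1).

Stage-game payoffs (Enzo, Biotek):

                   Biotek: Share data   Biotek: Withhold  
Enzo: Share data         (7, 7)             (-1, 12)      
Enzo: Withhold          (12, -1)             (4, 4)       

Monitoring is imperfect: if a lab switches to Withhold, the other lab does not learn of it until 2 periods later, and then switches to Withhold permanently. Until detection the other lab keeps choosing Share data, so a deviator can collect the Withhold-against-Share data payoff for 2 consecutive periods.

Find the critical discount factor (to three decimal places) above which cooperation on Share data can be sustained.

0.791

Deviating for the 2 undetected periods gains 12−7 = 5 per period over cooperation, then loses 7−4 = 3 per period forever once punishment starts.
Gain: 5(1 + δ + … + δ^1); loss: 3·δ^2/(1−δ).
No profitable deviation ⇔ 5(1−δ^2) ≤ 3·δ^2, i.e. δ^2 ≥ 5/(5+3) = 5/8.
Hence δ ≥ (5/8)^(1/2) ≈ 0.791.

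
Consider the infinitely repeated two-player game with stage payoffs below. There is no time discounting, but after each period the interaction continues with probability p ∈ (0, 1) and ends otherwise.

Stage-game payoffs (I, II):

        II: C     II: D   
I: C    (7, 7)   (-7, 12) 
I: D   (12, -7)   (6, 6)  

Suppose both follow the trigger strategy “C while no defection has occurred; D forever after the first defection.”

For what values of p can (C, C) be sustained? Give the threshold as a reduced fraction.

5/6

Expected cooperation value is 7 + p·7 + p²·7 + … = 7/(1−p); deviation gives 12 + p·6/(1−p).
7 ≥ 12(1−p) + 6p ⇒ 6p ≥ 5 ⇒ p ≥ 5/6.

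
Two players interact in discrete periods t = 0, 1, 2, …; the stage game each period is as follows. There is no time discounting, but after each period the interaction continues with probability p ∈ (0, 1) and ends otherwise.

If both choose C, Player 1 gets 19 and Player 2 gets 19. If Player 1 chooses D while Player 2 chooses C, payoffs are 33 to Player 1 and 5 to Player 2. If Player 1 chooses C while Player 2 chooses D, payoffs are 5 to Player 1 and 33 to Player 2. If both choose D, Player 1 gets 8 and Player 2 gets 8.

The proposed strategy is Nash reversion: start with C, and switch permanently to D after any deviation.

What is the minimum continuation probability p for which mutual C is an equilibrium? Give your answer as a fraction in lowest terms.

Expected cooperation value is 19 + p·19 + p²·19 + … = 19/(1−p); deviation gives 33 + p·8/(1−p).
19 ≥ 33(1−p) + 8p ⇒ 25p ≥ 14 ⇒ p ≥ 14/25.

14/25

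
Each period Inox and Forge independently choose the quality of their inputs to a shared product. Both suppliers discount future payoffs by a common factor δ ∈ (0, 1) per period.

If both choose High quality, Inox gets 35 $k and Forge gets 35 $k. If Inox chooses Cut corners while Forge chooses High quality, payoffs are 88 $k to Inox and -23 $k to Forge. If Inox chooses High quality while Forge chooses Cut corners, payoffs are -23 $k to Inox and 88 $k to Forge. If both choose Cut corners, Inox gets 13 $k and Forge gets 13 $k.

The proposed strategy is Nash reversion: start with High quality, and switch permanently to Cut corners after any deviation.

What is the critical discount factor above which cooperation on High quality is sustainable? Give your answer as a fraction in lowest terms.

One-period gain from deviating is 88 − 35 = 53. The loss is 35 − 13 = 22 in every subsequent period, with present value 22·δ/(1−δ).
Deviation is unprofitable when 22·δ/(1−δ) ≥ 53, i.e. δ/(1−δ) ≥ 53/22.
Equivalently δ ≥ 53/(53+22) = 53/75.

53/75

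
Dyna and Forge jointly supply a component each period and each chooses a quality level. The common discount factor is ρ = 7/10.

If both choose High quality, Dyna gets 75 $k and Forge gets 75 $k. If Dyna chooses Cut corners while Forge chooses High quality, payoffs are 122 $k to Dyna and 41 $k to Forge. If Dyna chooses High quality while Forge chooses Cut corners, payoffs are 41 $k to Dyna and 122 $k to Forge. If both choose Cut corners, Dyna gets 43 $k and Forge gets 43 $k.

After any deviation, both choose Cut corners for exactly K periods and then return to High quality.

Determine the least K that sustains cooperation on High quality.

Need Σ_{k=1}^{K} ρ^k ≥ (122−75)/(75−43) = 1.4688 at ρ = 7/10.
At K = 2 the sum is 1.1900 < 1.4688; at K = 3 it is 1.5330 ≥ 1.4688.
So the minimum punishment length is K = 3.

3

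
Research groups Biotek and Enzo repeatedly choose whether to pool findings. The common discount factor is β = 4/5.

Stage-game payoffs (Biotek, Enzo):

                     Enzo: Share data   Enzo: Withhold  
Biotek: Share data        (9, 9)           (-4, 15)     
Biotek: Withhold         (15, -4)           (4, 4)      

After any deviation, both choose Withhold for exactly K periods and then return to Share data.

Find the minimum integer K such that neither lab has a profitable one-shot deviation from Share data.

IC: β(1−β^K)/(1−β) ≥ (15−9)/(9−4) = 6/5.
With β = 4/5: need 1 − β^K ≥ 6/5·(1−4/5)/(4/5), i.e. β^K ≤ 0.7000.
Since (4/5)^1 = 0.8000 and (4/5)^2 = 0.6400, the smallest such K is 2.

2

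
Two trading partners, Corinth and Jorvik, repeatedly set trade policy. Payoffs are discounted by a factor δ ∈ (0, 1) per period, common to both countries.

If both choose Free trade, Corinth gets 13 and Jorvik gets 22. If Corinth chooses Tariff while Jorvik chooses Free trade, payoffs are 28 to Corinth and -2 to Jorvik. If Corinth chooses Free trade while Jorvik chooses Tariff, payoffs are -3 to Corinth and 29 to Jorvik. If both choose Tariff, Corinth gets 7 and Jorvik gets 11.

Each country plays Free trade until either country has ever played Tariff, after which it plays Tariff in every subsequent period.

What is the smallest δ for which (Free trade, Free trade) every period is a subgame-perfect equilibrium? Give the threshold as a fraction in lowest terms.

5/7

Corinth: cooperation gives 13 each period; deviation gives 28 once then 7 forever.
  13/(1−δ) ≥ 28 + 7δ/(1−δ) ⇒ δ ≥ 15/21 = 5/7.
Jorvik: cooperation gives 22 each period; deviation gives 29 once then 11 forever.
  δ ≥ 7/18.
Both must hold, so the binding constraint is Corinth's: δ ≥ 5/7.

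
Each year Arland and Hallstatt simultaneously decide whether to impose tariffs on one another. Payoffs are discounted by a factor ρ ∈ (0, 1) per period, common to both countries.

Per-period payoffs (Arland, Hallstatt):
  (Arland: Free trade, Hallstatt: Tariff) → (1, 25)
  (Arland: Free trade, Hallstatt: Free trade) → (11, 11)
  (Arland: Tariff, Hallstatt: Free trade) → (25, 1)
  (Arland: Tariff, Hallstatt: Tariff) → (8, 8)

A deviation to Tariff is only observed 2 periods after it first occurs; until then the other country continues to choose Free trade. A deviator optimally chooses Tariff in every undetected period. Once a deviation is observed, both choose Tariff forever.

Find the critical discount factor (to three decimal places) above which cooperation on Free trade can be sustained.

0.907

The best deviation is to choose Tariff for all 2 undetected periods, earning 25 each, then 8 forever once detected.
Deviation value: 25(1−ρ^2)/(1−ρ) + 8ρ^2/(1−ρ); cooperation value: 11/(1−ρ).
IC: 11 ≥ 25(1−ρ^2) + 8ρ^2 = 25 − 17ρ^2.
So ρ^2 ≥ 14/17, giving ρ ≥ (14/17)^(1/2) ≈ 0.907.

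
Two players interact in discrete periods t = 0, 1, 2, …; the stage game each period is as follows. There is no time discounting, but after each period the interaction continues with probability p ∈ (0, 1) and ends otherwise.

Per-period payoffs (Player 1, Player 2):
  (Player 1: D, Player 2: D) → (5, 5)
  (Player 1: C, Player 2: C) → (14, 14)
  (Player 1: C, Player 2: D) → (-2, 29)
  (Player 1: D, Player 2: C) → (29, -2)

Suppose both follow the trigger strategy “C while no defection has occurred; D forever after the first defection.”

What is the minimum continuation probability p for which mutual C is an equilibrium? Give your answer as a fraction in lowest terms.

5/8

With no time discounting, the continuation probability p plays the role of the discount factor.
Grim-trigger IC: 14/(1−p) ≥ 29 + 5p/(1−p) ⇒ p ≥ (29−14)/(29−5) = 5/8.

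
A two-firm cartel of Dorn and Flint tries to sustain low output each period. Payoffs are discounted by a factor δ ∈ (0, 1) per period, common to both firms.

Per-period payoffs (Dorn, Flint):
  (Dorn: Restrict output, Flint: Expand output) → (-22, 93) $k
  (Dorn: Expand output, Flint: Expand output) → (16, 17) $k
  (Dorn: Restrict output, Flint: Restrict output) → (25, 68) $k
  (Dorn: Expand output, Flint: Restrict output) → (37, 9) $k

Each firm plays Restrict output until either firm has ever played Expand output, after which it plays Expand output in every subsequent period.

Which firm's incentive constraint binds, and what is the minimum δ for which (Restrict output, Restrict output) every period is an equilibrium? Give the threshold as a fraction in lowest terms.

Dorn's threshold: (37−25)/(37−16) = 4/7.
Flint's threshold: (93−68)/(93−17) = 25/76.
4/7 > 25/76, so Dorn binds and δ* = 4/7.

Dorn; δ ≥ 4/7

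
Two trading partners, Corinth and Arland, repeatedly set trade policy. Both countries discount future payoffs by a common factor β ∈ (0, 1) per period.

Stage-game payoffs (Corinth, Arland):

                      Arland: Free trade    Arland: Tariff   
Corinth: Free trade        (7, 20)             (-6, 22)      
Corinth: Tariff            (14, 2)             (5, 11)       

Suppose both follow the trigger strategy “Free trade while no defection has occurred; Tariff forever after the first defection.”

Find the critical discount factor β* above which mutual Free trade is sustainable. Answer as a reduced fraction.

7/9

Corinth's threshold: (14−7)/(14−5) = 7/9.
Arland's threshold: (22−20)/(22−11) = 2/11.
7/9 > 2/11, so Corinth binds and β* = 7/9.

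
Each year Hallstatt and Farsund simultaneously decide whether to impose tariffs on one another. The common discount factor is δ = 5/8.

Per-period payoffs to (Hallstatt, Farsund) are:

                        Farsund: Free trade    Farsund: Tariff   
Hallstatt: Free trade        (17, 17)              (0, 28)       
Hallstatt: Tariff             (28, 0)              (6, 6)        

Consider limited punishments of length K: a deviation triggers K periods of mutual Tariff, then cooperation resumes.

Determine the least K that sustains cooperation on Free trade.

IC: δ(1−δ^K)/(1−δ) ≥ (28−17)/(17−6) = 1.
With δ = 5/8: need 1 − δ^K ≥ 1·(1−5/8)/(5/8), i.e. δ^K ≤ 0.4000.
Since (5/8)^1 = 0.6250 and (5/8)^2 = 0.3906, the smallest such K is 2.

2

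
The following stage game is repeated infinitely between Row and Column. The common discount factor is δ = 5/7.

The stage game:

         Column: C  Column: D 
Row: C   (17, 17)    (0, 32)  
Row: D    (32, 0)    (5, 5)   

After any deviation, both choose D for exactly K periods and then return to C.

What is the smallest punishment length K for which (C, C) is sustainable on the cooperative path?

No profitable deviation requires (17−5)(δ+…+δ^K) ≥ 32−17, i.e. δ+…+δ^K ≥ 5/4 ≈ 1.2500.
With δ = 5/7, the partial sums are K=1: 0.7143, K=2: 1.2245, K=3: 1.5889.
K = 3 is the first length at which the sum reaches 1.2500.

3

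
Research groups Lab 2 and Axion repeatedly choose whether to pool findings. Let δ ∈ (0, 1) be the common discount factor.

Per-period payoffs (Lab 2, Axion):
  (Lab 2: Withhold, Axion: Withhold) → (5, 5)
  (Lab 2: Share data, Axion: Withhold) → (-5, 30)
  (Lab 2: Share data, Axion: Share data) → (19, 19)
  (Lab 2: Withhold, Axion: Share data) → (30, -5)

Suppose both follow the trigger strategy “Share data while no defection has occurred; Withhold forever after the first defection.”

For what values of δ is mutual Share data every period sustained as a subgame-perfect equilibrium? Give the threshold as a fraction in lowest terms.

11/25

Under grim trigger the critical discount factor is (T−C)/(T−P) with T = 30, C = 19, P = 5.
δ* = (30−19)/(30−5) = 11/25.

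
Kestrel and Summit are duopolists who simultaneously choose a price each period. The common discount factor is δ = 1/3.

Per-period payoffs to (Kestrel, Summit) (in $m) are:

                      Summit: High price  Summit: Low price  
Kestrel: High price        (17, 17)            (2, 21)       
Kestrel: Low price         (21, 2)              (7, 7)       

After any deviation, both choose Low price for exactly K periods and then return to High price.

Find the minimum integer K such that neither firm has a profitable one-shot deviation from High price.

2

IC: δ(1−δ^K)/(1−δ) ≥ (21−17)/(17−7) = 2/5.
With δ = 1/3: need 1 − δ^K ≥ 2/5·(1−1/3)/(1/3), i.e. δ^K ≤ 0.2000.
Since (1/3)^1 = 0.3333 and (1/3)^2 = 0.1111, the smallest such K is 2.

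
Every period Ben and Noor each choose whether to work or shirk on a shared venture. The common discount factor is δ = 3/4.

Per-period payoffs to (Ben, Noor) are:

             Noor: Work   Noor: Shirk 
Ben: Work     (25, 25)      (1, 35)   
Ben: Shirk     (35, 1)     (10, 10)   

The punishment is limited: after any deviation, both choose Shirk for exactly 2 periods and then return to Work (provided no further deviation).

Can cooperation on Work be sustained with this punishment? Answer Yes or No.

Yes

IC: δ+…+δ^2 ≥ (35−25)/(25−10) = 2/3.
At δ = 3/4: partial sum = 1.3125 ≥ 0.6667. Cooperation sustainable.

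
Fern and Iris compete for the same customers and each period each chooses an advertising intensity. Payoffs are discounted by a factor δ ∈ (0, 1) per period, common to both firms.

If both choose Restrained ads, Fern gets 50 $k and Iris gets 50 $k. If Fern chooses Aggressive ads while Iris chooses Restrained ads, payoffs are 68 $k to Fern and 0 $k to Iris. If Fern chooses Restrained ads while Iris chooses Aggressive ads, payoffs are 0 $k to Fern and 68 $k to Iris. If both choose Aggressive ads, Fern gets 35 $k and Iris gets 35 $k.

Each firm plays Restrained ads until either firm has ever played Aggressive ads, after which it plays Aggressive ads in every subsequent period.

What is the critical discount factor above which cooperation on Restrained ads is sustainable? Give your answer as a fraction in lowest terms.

6/11

Under grim trigger the critical discount factor is (T−C)/(T−P) with T = 68, C = 50, P = 35.
δ* = (68−50)/(68−35) = 18/33 = 6/11.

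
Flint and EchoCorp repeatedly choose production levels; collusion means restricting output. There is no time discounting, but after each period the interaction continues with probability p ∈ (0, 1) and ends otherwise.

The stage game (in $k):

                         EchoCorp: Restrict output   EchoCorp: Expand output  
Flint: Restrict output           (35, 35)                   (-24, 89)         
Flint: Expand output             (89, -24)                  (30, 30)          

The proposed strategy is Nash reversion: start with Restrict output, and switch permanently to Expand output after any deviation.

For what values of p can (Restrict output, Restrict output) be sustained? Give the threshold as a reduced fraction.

Expected cooperation value is 35 + p·35 + p²·35 + … = 35/(1−p); deviation gives 89 + p·30/(1−p).
35 ≥ 89(1−p) + 30p ⇒ 59p ≥ 54 ⇒ p ≥ 54/59.

54/59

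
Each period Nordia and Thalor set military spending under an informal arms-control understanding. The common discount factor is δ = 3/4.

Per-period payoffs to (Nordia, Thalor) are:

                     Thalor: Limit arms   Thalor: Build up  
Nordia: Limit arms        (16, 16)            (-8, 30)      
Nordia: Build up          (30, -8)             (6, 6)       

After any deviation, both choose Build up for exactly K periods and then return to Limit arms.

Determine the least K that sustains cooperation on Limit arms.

IC: δ(1−δ^K)/(1−δ) ≥ (30−16)/(16−6) = 7/5.
With δ = 3/4: need 1 − δ^K ≥ 7/5·(1−3/4)/(3/4), i.e. δ^K ≤ 0.5333.
Since (3/4)^2 = 0.5625 and (3/4)^3 = 0.4219, the smallest such K is 3.

3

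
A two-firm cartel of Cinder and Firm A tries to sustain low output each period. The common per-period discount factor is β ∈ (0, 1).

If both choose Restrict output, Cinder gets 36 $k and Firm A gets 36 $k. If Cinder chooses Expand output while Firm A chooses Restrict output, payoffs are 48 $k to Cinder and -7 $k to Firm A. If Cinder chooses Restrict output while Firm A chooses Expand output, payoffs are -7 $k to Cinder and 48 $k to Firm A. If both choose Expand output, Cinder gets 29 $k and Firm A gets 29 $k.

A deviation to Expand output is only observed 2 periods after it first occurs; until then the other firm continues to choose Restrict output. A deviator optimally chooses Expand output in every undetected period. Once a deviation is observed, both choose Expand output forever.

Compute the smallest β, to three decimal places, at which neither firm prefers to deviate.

0.795

A deviator earns 48 for 2 periods, then 29 forever; cooperating earns 36 forever. Multiplying the IC by (1−β):
36 ≥ 48(1−β^2) + 29β^2, so 19·β^2 ≥ 12 and β^2 ≥ 12/19.
β ≥ (12/19)^(1/2) ≈ 0.795.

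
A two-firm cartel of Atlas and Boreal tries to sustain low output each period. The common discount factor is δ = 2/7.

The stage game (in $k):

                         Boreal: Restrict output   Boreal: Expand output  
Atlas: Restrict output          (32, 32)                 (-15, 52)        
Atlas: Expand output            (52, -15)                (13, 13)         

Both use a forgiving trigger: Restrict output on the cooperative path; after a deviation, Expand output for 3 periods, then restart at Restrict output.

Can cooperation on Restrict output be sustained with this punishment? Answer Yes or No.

No

A one-shot deviation gives 52 now, then 13 for 3 periods, then back to 32.
Gain from deviating: (52−32) today; loss: (32−13) in each of the next 3 periods.
No-deviation condition: (32−13)(δ+…+δ^3) ≥ 52−32, i.e. δ+…+δ^3 ≥ 20/19.
At δ = 2/7: δ+…+δ^3 = 0.3907 < 1.0526.
So cooperation is not sustainable.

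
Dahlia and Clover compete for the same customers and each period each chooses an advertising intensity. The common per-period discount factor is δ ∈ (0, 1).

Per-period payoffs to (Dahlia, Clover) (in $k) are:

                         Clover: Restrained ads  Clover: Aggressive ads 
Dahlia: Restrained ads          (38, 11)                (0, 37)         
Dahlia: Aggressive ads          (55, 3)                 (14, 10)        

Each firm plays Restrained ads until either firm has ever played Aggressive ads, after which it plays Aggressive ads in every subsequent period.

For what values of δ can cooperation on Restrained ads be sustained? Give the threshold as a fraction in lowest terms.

For Dahlia: deviation gain 55−38 = 17, per-period punishment loss 38−14 = 24. IC gives δ ≥ 17/41.
For Clover: gain 26, loss 1 per period, so δ ≥ 26/27.
The tighter constraint is Clover's, so cooperation needs δ ≥ 26/27.

26/27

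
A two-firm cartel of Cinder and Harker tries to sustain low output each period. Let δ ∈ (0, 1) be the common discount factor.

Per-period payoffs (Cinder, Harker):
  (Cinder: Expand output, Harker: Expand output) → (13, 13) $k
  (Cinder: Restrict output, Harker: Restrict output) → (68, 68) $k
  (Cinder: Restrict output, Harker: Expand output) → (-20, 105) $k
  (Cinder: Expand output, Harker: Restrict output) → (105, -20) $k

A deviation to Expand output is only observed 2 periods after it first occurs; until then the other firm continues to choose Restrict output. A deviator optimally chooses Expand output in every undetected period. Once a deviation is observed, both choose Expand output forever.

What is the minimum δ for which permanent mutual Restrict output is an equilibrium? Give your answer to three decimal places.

The best deviation is to choose Expand output for all 2 undetected periods, earning 105 each, then 13 forever once detected.
Deviation value: 105(1−δ^2)/(1−δ) + 13δ^2/(1−δ); cooperation value: 68/(1−δ).
IC: 68 ≥ 105(1−δ^2) + 13δ^2 = 105 − 92δ^2.
So δ^2 ≥ 37/92, giving δ ≥ (37/92)^(1/2) ≈ 0.634.

0.634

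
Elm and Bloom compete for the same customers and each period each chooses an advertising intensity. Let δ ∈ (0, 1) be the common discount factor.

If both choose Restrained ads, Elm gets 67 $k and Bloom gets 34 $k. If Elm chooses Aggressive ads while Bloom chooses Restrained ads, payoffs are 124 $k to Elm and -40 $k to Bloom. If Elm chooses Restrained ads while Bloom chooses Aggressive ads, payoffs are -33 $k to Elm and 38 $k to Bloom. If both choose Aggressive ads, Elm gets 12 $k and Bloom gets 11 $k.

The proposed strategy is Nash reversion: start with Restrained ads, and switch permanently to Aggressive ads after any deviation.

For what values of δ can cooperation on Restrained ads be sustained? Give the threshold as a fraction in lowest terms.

57/112

Elm: cooperation gives 67 each period; deviation gives 124 once then 12 forever.
  67/(1−δ) ≥ 124 + 12δ/(1−δ) ⇒ δ ≥ 57/112.
Bloom: cooperation gives 34 each period; deviation gives 38 once then 11 forever.
  δ ≥ 4/27.
Both must hold, so the binding constraint is Elm's: δ ≥ 57/112.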